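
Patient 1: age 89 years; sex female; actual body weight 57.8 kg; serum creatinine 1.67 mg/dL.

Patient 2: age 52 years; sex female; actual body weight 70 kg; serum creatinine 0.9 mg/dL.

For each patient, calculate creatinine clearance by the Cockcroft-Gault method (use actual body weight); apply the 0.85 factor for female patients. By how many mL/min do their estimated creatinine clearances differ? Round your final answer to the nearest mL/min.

Patient 1: CrCl = (140 − 89) × 57.8 / (72 × 1.67) × 0.85 = 2947.8 / 120.24 × 0.85 ≈ 20.8 mL/min
Patient 2: CrCl = (140 − 52) × 70 / (72 × 0.9) × 0.85 = 6160.0 / 64.80 × 0.85 ≈ 80.8 mL/min
|20.8 − 80.8| = 60.0 mL/min

60 mL/min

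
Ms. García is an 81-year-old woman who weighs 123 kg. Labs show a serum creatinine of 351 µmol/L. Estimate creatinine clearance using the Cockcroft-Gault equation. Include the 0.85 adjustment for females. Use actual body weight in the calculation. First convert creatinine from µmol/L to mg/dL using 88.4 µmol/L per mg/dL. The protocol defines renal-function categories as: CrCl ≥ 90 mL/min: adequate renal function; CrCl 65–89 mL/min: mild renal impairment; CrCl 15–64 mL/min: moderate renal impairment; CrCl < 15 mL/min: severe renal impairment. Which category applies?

SCr = 351 / 88.4 = 3.971 mg/dL
CrCl = (140 − 81) × 123 / (72 × 3.971) × 0.85 = 7257.0 / 285.91 × 0.85 ≈ 21.6 mL/min
22 mL/min falls in the 'moderate renal impairment' range.

moderate renal impairment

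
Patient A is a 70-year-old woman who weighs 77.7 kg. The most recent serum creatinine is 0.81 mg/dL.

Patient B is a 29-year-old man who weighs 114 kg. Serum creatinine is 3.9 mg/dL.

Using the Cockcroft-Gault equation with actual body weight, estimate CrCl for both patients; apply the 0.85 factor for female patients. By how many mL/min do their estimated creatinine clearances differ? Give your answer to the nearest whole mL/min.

Patient A: CrCl = (140 − 70) × 77.7 / (72 × 0.81) × 0.85 = 5439.0 / 58.32 × 0.85 ≈ 79.3 mL/min
Patient B: CrCl = (140 − 29) × 114 / (72 × 3.9) = 12654.0 / 280.80 ≈ 45.1 mL/min
|79.3 − 45.1| = 34.2 mL/min

34 mL/min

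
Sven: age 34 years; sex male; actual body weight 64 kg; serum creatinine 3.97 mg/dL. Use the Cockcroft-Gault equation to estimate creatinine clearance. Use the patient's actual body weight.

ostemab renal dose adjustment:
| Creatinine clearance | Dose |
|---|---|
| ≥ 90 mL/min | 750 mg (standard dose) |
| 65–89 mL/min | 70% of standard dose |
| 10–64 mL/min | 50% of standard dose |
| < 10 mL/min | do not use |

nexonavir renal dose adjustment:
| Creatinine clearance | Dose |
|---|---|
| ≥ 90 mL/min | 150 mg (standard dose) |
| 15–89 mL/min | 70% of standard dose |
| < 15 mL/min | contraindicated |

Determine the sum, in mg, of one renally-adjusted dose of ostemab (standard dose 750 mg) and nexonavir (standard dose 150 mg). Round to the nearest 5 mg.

CrCl = (140 − 34) × 64 / (72 × 3.97) = 6784.0 / 285.84 ≈ 23.7 mL/min
CrCl ≈ 24 mL/min.
ostemab: 10–64 mL/min → 50% of 750 mg = 375 mg.
nexonavir: 15–89 mL/min → 70% of 150 mg = 105 mg.
Total = 375 + 105 = 480 mg.

480 mg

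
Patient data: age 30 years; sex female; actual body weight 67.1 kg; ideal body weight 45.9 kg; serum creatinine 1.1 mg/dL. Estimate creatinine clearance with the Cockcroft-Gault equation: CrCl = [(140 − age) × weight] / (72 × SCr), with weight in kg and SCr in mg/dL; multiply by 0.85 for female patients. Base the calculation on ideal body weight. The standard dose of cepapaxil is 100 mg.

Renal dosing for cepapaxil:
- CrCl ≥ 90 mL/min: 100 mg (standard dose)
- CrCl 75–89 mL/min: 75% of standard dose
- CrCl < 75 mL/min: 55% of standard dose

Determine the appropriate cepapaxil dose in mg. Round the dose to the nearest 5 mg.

CrCl = (140 − 30) × 45.9 / (72 × 1.1) × 0.85 = 5049.0 / 79.20 × 0.85 ≈ 54.2 mL/min
CrCl ≈ 54 mL/min → bracket < 75 mL/min.
55% of 100 mg = 55 mg

55 mg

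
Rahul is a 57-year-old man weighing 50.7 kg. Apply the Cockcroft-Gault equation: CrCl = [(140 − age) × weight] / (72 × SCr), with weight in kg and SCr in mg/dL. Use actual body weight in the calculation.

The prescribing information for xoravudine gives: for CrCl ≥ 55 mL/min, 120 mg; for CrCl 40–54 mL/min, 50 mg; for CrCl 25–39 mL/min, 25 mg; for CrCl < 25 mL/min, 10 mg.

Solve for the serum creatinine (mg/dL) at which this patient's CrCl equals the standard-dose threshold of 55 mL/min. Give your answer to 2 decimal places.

1.06 mg/dL

Standard dose requires CrCl ≥ 55 mL/min.
Set (140 − 57) × 50.7 / (72 × SCr) = 55
SCr = (140 − 57) × 50.7 / (72 × 55) = 1.063 mg/dL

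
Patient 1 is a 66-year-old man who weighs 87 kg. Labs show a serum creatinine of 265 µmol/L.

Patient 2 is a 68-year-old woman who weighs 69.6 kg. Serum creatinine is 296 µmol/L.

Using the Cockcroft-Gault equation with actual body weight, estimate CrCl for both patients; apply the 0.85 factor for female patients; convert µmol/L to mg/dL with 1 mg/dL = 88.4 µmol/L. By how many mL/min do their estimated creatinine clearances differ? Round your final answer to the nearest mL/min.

Patient 1: SCr = 265 / 88.4 = 2.998 mg/dL
Patient 1: CrCl = (140 − 66) × 87 / (72 × 2.998) = 6438.0 / 215.86 ≈ 29.8 mL/min
Patient 2: SCr = 296 / 88.4 = 3.348 mg/dL
Patient 2: CrCl = (140 − 68) × 69.6 / (72 × 3.348) × 0.85 = 5011.2 / 241.06 × 0.85 ≈ 17.7 mL/min
|29.8 − 17.7| = 12.1 mL/min

12 mL/min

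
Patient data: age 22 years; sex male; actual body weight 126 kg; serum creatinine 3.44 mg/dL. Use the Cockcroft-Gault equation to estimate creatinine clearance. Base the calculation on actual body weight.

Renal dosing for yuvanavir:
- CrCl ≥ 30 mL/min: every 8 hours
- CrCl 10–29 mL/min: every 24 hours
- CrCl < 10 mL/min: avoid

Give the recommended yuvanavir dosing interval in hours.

CrCl = (140 − 22) × 126 / (72 × 3.44) = 14868.0 / 247.68 ≈ 60.0 mL/min
CrCl ≈ 60 mL/min → bracket ≥ 30 mL/min → every 8 hours.

every 8 hours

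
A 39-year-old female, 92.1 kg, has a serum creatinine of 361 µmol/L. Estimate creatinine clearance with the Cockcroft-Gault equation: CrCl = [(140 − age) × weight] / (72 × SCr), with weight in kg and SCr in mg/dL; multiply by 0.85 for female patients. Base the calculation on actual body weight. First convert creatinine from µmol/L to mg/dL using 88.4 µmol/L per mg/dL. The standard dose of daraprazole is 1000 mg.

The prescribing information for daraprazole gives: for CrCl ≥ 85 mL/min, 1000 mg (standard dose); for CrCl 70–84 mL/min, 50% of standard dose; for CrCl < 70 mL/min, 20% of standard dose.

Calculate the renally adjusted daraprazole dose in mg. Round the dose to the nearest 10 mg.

SCr = 361 / 88.4 = 4.084 mg/dL
CrCl = (140 − 39) × 92.1 / (72 × 4.084) × 0.85 = 9302.1 / 294.05 × 0.85 ≈ 26.9 mL/min
CrCl ≈ 27 mL/min → bracket < 70 mL/min.
20% of 1000 mg = 200 mg

200 mg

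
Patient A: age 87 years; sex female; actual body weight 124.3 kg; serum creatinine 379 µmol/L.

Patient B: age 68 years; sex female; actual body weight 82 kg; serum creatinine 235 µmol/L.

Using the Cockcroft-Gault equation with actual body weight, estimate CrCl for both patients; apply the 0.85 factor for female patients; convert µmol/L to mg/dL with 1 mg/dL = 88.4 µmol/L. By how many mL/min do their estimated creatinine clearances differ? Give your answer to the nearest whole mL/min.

8 mL/min

Patient A: SCr = 379 / 88.4 = 4.287 mg/dL
Patient A: CrCl = (140 − 87) × 124.3 / (72 × 4.287) × 0.85 = 6587.9 / 308.66 × 0.85 ≈ 18.1 mL/min
Patient B: SCr = 235 / 88.4 = 2.658 mg/dL
Patient B: CrCl = (140 − 68) × 82 / (72 × 2.658) × 0.85 = 5904.0 / 191.38 × 0.85 ≈ 26.2 mL/min
|18.1 − 26.2| = 8.1 mL/min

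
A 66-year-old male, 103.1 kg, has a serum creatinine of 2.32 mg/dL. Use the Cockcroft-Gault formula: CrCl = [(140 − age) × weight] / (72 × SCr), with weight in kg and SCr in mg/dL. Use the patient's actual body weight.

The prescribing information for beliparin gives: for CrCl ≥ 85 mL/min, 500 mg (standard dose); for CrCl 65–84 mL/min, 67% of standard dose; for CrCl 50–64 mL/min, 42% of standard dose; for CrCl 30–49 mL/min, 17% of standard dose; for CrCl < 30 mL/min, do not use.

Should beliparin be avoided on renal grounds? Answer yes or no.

no

CrCl = (140 − 66) × 103.1 / (72 × 2.32) = 7629.4 / 167.04 ≈ 45.7 mL/min
CrCl ≈ 46 mL/min, which is ≥ 30 mL/min.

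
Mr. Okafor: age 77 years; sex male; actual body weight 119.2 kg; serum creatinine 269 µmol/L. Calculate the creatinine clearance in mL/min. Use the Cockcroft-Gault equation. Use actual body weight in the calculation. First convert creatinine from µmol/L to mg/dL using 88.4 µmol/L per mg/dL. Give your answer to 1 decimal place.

SCr = 269 / 88.4 = 3.043 mg/dL
CrCl = (140 − 77) × 119.2 / (72 × 3.043) = 7509.6 / 219.10 ≈ 34.3 mL/min

34.3 mL/min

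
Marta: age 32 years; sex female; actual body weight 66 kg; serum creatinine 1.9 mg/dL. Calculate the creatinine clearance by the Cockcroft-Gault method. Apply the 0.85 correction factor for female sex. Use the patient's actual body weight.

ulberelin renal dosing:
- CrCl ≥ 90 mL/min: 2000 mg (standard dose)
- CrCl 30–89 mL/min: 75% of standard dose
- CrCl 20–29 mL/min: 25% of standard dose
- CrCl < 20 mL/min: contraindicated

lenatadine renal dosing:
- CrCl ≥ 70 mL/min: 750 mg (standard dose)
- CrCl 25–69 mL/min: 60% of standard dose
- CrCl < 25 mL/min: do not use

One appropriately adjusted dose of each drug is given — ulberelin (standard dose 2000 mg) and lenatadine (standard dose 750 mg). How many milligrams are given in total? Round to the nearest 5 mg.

CrCl = (140 − 32) × 66 / (72 × 1.9) × 0.85 = 7128.0 / 136.80 × 0.85 ≈ 44.3 mL/min
CrCl ≈ 44 mL/min.
ulberelin: 30–89 mL/min → 75% of 2000 mg = 1500 mg.
lenatadine: 25–69 mL/min → 60% of 750 mg = 450 mg.
Total = 1500 + 450 = 1950 mg.

1950 mg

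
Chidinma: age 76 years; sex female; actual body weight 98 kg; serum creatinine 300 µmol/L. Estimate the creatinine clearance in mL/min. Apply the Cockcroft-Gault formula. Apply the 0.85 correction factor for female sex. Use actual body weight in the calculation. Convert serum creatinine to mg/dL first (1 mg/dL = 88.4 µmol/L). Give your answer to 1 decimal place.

SCr = 300 / 88.4 = 3.394 mg/dL
CrCl = (140 − 76) × 98 / (72 × 3.394) × 0.85 = 6272.0 / 244.37 × 0.85 ≈ 21.8 mL/min

21.8 mL/min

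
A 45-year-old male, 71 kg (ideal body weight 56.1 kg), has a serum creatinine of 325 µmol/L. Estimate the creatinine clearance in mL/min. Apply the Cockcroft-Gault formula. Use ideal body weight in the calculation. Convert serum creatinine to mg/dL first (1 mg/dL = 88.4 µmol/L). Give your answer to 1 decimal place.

SCr = 325 / 88.4 = 3.676 mg/dL
CrCl = (140 − 45) × 56.1 / (72 × 3.676) = 5329.5 / 264.67 ≈ 20.1 mL/min

20.1 mL/min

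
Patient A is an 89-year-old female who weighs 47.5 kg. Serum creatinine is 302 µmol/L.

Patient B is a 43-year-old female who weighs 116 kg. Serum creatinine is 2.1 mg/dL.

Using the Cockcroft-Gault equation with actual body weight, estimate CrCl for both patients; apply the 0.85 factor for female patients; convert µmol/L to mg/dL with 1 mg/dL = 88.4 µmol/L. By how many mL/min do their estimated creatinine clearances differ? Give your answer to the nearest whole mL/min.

55 mL/min

Patient A: SCr = 302 / 88.4 = 3.416 mg/dL
Patient A: CrCl = (140 − 89) × 47.5 / (72 × 3.416) × 0.85 = 2422.5 / 245.95 × 0.85 ≈ 8.4 mL/min
Patient B: CrCl = (140 − 43) × 116 / (72 × 2.1) × 0.85 = 11252.0 / 151.20 × 0.85 ≈ 63.3 mL/min
|8.4 − 63.3| = 54.9 mL/min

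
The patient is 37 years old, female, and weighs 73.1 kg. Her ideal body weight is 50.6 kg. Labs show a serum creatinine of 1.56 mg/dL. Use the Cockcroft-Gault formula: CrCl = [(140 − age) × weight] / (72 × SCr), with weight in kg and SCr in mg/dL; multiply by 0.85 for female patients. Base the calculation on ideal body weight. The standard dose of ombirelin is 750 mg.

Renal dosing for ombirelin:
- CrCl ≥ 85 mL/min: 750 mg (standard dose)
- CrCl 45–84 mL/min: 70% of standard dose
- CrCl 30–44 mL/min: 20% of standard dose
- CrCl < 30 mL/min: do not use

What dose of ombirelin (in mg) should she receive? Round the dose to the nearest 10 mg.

150 mg

CrCl = (140 − 37) × 50.6 / (72 × 1.56) × 0.85 = 5211.8 / 112.32 × 0.85 ≈ 39.4 mL/min
CrCl ≈ 39 mL/min → bracket 30–44 mL/min.
20% of 750 mg = 150 mg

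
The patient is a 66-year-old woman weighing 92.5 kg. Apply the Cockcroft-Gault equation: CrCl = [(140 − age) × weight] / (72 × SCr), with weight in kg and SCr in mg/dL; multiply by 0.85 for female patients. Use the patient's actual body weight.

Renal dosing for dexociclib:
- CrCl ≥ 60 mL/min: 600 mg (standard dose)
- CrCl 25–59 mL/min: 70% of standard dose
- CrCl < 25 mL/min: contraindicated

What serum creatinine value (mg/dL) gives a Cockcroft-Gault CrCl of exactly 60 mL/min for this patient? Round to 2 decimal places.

1.35 mg/dL

Standard dose requires CrCl ≥ 60 mL/min.
Set (140 − 66) × 92.5 × 0.85 / (72 × SCr) = 60
SCr = (140 − 66) × 92.5 × 0.85 / (72 × 60) = 1.347 mg/dL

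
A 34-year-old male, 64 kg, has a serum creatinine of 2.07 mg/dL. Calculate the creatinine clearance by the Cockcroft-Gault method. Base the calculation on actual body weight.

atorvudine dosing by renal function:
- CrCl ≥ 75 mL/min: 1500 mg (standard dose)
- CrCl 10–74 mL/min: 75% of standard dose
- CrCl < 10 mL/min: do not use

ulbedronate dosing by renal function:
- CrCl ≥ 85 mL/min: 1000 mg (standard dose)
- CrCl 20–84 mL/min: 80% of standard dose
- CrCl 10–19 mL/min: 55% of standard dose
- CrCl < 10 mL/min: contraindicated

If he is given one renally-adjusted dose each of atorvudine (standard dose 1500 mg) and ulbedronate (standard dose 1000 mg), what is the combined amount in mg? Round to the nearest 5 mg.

1925 mg

CrCl = (140 − 34) × 64 / (72 × 2.07) = 6784.0 / 149.04 ≈ 45.5 mL/min
CrCl ≈ 46 mL/min.
atorvudine: 10–74 mL/min → 75% of 1500 mg = 1125 mg.
ulbedronate: 20–84 mL/min → 80% of 1000 mg = 800 mg.
Total = 1125 + 800 = 1925 mg.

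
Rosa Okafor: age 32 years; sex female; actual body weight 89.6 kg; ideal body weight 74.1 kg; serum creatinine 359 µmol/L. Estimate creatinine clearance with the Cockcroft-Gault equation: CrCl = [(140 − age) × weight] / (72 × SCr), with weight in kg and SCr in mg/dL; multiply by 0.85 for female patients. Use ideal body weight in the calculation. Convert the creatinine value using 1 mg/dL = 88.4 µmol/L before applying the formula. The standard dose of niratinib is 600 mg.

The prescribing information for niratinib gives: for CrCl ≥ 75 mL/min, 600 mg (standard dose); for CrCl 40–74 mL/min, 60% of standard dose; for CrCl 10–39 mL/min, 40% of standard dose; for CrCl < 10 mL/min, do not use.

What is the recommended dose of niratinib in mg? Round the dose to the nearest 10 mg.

SCr = 359 / 88.4 = 4.061 mg/dL
CrCl = (140 − 32) × 74.1 / (72 × 4.061) × 0.85 = 8002.8 / 292.39 × 0.85 ≈ 23.3 mL/min
CrCl ≈ 23 mL/min → bracket 10–39 mL/min.
40% of 600 mg = 240 mg

240 mg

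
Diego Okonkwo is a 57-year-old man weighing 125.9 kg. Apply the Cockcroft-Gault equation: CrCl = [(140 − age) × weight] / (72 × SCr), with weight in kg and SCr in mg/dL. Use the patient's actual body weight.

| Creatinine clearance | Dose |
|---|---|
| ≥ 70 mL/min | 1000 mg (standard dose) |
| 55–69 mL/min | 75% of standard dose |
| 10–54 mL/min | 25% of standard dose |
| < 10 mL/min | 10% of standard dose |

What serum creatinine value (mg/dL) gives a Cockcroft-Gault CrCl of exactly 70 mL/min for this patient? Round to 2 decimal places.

Standard dose requires CrCl ≥ 70 mL/min.
Set (140 − 57) × 125.9 / (72 × SCr) = 70
SCr = (140 − 57) × 125.9 / (72 × 70) = 2.073 mg/dL

2.07 mg/dL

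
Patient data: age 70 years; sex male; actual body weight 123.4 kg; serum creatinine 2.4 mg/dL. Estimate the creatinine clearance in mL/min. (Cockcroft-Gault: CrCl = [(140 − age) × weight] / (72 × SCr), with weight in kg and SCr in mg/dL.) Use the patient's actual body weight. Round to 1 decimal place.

50.0 mL/min

CrCl = (140 − 70) × 123.4 / (72 × 2.4) = 8638.0 / 172.80 ≈ 50.0 mL/min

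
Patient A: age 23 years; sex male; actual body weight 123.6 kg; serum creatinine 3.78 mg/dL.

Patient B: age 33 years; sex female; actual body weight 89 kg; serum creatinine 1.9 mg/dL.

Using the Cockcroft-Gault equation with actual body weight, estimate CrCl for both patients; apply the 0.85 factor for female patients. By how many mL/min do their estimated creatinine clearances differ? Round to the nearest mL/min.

Patient A: CrCl = (140 − 23) × 123.6 / (72 × 3.78) = 14461.2 / 272.16 ≈ 53.1 mL/min
Patient B: CrCl = (140 − 33) × 89 / (72 × 1.9) × 0.85 = 9523.0 / 136.80 × 0.85 ≈ 59.2 mL/min
|53.1 − 59.2| = 6.1 mL/min

6 mL/min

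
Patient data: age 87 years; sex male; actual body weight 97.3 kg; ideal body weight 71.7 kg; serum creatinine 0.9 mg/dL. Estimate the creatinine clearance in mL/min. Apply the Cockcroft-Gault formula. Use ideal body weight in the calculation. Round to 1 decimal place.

58.6 mL/min

CrCl = (140 − 87) × 71.7 / (72 × 0.9) = 3800.1 / 64.80 ≈ 58.6 mL/min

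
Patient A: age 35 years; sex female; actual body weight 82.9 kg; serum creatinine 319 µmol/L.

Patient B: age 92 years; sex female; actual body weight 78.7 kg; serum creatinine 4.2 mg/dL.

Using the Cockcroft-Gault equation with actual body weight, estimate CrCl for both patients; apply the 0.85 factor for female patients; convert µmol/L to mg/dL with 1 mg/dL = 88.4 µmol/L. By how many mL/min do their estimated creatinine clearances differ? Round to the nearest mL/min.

18 mL/min

Patient A: SCr = 319 / 88.4 = 3.609 mg/dL
Patient A: CrCl = (140 − 35) × 82.9 / (72 × 3.609) × 0.85 = 8704.5 / 259.85 × 0.85 ≈ 28.5 mL/min
Patient B: CrCl = (140 − 92) × 78.7 / (72 × 4.2) × 0.85 = 3777.6 / 302.40 × 0.85 ≈ 10.6 mL/min
|28.5 − 10.6| = 17.9 mL/min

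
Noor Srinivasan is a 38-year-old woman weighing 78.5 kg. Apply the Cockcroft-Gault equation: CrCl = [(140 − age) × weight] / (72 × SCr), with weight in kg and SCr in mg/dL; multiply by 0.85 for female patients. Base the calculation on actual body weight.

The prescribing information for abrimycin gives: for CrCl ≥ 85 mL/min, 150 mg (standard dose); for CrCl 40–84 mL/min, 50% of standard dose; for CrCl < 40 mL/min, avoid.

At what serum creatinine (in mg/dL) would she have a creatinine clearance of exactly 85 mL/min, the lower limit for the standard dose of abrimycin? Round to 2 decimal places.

Standard dose requires CrCl ≥ 85 mL/min.
Set (140 − 38) × 78.5 × 0.85 / (72 × SCr) = 85
SCr = (140 − 38) × 78.5 × 0.85 / (72 × 85) = 1.112 mg/dL

1.11 mg/dL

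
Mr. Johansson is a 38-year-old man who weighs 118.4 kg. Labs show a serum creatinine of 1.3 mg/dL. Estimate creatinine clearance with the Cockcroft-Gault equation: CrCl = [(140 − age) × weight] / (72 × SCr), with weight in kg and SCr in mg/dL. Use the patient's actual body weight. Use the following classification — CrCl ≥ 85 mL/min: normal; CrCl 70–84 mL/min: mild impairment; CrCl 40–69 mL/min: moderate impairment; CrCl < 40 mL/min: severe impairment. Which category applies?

normal

CrCl = (140 − 38) × 118.4 / (72 × 1.3) = 12076.8 / 93.60 ≈ 129.0 mL/min
129 mL/min falls in the 'normal' range.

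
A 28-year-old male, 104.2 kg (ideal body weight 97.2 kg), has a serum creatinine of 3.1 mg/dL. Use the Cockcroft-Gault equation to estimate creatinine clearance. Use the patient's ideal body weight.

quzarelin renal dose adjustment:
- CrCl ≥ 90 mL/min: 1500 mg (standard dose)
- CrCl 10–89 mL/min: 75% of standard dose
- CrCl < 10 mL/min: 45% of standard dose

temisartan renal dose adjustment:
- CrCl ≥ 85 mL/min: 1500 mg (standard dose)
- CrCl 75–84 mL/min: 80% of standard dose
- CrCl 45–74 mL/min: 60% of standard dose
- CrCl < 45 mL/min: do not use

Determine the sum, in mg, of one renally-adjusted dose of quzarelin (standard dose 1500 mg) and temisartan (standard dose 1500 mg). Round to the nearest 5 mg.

2025 mg

CrCl = (140 − 28) × 97.2 / (72 × 3.1) = 10886.4 / 223.20 ≈ 48.8 mL/min
CrCl ≈ 49 mL/min.
quzarelin: 10–89 mL/min → 75% of 1500 mg = 1125 mg.
temisartan: 45–74 mL/min → 60% of 1500 mg = 900 mg.
Total = 1125 + 900 = 2025 mg.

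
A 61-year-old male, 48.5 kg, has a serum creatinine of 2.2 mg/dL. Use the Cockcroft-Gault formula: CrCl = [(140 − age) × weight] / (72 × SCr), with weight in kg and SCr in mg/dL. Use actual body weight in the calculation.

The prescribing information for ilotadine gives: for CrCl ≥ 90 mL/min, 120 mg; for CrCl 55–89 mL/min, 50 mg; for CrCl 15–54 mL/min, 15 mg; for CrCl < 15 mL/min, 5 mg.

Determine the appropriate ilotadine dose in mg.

15 mg

CrCl = (140 − 61) × 48.5 / (72 × 2.2) = 3831.5 / 158.40 ≈ 24.2 mL/min
CrCl ≈ 24 mL/min → bracket 15–54 mL/min.
Dose for this bracket: 15 mg.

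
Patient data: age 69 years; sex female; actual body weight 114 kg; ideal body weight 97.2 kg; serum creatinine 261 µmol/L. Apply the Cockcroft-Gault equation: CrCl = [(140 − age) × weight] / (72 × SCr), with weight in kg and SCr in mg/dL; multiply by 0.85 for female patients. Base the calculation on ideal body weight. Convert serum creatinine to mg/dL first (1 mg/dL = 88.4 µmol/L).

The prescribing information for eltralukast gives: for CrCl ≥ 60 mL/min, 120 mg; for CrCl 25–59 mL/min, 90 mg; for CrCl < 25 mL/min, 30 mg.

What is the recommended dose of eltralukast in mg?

SCr = 261 / 88.4 = 2.952 mg/dL
CrCl = (140 − 69) × 97.2 / (72 × 2.952) × 0.85 = 6901.2 / 212.54 × 0.85 ≈ 27.6 mL/min
CrCl ≈ 28 mL/min → bracket 25–59 mL/min.
Dose for this bracket: 90 mg.

90 mg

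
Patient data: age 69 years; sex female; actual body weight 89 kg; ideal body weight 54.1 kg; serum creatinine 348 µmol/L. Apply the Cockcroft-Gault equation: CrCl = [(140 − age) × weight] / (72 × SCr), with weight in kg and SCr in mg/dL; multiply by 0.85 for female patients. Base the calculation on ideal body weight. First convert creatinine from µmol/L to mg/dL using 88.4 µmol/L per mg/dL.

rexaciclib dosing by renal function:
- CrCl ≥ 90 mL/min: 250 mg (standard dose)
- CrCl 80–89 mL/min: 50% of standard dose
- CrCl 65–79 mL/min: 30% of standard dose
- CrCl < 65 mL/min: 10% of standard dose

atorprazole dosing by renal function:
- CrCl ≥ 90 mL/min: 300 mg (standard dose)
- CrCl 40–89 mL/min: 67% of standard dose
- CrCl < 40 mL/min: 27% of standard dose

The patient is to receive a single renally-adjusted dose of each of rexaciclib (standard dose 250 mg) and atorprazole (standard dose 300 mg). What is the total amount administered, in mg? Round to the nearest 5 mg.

105 mg

SCr = 348 / 88.4 = 3.937 mg/dL
CrCl = (140 − 69) × 54.1 / (72 × 3.937) × 0.85 = 3841.1 / 283.46 × 0.85 ≈ 11.5 mL/min
CrCl ≈ 12 mL/min.
rexaciclib: < 65 mL/min → 10% of 250 mg = 25 mg.
atorprazole: < 40 mL/min → 27% of 300 mg = 81 mg.
Total = 25 + 81 = 106 mg.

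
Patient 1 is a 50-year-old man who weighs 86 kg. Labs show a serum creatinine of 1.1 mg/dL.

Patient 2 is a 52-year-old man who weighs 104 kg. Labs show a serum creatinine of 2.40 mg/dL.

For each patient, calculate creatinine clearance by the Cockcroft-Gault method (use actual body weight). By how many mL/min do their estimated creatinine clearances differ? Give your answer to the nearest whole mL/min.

Patient 1: CrCl = (140 − 50) × 86 / (72 × 1.1) = 7740.0 / 79.20 ≈ 97.7 mL/min
Patient 2: CrCl = (140 − 52) × 104 / (72 × 2.4) = 9152.0 / 172.80 ≈ 53.0 mL/min
|97.7 − 53.0| = 44.7 mL/min

45 mL/min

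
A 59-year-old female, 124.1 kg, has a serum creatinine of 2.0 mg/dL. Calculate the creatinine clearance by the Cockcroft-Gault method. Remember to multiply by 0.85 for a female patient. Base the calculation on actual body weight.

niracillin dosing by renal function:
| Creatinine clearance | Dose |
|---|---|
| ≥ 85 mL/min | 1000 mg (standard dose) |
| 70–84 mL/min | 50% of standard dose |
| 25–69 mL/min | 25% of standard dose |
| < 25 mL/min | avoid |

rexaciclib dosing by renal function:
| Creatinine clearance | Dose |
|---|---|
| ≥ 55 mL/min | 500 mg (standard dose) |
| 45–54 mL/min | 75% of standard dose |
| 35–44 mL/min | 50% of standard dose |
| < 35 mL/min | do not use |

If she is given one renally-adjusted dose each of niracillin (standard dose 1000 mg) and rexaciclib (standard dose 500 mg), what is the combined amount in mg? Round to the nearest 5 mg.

750 mg

CrCl = (140 − 59) × 124.1 / (72 × 2) × 0.85 = 10052.1 / 144.00 × 0.85 ≈ 59.3 mL/min
CrCl ≈ 59 mL/min.
niracillin: 25–69 mL/min → 25% of 1000 mg = 250 mg.
rexaciclib: ≥ 55 mL/min → 100% of 500 mg = 500 mg.
Total = 250 + 500 = 750 mg.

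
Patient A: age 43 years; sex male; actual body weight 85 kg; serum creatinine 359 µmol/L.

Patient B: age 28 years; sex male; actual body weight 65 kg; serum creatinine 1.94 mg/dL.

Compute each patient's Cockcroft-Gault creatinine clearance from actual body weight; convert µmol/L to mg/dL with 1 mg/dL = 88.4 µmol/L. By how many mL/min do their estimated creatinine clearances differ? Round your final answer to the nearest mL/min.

Patient A: SCr = 359 / 88.4 = 4.061 mg/dL
Patient A: CrCl = (140 − 43) × 85 / (72 × 4.061) = 8245.0 / 292.39 ≈ 28.2 mL/min
Patient B: CrCl = (140 − 28) × 65 / (72 × 1.94) = 7280.0 / 139.68 ≈ 52.1 mL/min
|28.2 − 52.1| = 23.9 mL/min

24 mL/min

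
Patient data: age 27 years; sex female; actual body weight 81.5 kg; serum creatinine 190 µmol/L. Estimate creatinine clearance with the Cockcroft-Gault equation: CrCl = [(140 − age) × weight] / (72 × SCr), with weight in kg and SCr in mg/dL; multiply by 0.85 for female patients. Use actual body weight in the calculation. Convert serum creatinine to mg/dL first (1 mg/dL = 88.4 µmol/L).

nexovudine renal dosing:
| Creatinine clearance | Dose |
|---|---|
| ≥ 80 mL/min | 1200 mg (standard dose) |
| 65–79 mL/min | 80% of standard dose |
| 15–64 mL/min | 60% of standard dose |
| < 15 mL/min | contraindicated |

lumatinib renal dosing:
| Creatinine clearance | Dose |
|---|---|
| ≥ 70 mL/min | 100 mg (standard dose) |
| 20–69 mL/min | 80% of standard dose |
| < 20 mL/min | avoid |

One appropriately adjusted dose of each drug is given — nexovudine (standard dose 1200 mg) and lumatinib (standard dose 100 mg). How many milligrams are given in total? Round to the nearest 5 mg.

SCr = 190 / 88.4 = 2.149 mg/dL
CrCl = (140 − 27) × 81.5 / (72 × 2.149) × 0.85 = 9209.5 / 154.73 × 0.85 ≈ 50.6 mL/min
CrCl ≈ 51 mL/min.
nexovudine: 15–64 mL/min → 60% of 1200 mg = 720 mg.
lumatinib: 20–69 mL/min → 80% of 100 mg = 80 mg.
Total = 720 + 80 = 800 mg.

800 mg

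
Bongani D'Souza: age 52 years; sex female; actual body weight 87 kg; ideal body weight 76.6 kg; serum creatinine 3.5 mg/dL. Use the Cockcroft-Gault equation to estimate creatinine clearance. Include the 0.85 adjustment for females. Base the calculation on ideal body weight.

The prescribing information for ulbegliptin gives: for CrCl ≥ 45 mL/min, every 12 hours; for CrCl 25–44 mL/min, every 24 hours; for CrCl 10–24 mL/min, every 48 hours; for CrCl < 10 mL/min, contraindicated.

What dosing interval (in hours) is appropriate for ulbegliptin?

CrCl = (140 − 52) × 76.6 / (72 × 3.5) × 0.85 = 6740.8 / 252.00 × 0.85 ≈ 22.7 mL/min
CrCl ≈ 23 mL/min → bracket 10–24 mL/min → every 48 hours.

every 48 hours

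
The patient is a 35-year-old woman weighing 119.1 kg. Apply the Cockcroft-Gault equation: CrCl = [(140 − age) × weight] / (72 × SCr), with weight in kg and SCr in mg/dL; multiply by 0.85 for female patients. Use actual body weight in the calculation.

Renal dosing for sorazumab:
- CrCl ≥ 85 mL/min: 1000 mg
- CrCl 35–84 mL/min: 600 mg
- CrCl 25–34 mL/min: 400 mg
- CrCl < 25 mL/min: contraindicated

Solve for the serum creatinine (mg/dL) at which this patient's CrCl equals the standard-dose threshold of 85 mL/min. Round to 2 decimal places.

Standard dose requires CrCl ≥ 85 mL/min.
Set (140 − 35) × 119.1 × 0.85 / (72 × SCr) = 85
SCr = (140 − 35) × 119.1 × 0.85 / (72 × 85) = 1.737 mg/dL

1.74 mg/dL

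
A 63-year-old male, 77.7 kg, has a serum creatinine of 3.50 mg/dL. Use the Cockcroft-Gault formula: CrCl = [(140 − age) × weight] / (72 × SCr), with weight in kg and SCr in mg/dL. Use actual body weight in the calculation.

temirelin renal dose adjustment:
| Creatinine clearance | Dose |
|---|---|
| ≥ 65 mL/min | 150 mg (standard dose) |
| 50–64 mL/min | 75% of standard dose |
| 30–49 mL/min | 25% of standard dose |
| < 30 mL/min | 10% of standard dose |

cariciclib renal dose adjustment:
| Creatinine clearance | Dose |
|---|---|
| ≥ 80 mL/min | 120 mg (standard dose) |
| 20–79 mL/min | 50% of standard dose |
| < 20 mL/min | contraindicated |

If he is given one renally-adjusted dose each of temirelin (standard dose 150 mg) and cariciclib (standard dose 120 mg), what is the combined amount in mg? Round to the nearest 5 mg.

75 mg

CrCl = (140 − 63) × 77.7 / (72 × 3.5) = 5982.9 / 252.00 ≈ 23.7 mL/min
CrCl ≈ 24 mL/min.
temirelin: < 30 mL/min → 10% of 150 mg = 15 mg.
cariciclib: 20–79 mL/min → 50% of 120 mg = 60 mg.
Total = 15 + 60 = 75 mg.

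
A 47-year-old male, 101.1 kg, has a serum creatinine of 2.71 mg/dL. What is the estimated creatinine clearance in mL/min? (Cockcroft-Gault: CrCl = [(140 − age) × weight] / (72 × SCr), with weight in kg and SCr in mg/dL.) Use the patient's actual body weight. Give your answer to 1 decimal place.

48.2 mL/min

CrCl = (140 − 47) × 101.1 / (72 × 2.71) = 9402.3 / 195.12 ≈ 48.2 mL/min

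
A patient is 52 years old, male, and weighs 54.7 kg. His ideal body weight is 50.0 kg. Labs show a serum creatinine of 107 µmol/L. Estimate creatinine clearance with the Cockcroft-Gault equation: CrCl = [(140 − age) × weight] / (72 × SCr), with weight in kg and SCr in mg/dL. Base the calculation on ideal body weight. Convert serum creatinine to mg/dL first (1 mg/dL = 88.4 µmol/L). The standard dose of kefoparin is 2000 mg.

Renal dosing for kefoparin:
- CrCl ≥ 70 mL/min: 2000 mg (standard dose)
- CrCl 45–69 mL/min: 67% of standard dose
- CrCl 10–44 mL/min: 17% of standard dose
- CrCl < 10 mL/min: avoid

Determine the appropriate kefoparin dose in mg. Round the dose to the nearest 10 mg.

1340 mg

SCr = 107 / 88.4 = 1.21 mg/dL
CrCl = (140 − 52) × 50 / (72 × 1.21) = 4400.0 / 87.12 ≈ 50.5 mL/min
CrCl ≈ 50 mL/min → bracket 45–69 mL/min.
67% of 2000 mg = 1340 mg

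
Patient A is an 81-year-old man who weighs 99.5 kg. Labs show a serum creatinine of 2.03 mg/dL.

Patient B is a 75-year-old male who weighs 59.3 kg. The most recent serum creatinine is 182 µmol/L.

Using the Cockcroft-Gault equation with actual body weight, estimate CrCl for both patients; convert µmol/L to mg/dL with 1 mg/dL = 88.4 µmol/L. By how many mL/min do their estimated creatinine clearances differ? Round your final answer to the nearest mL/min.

14 mL/min

Patient A: CrCl = (140 − 81) × 99.5 / (72 × 2.03) = 5870.5 / 146.16 ≈ 40.2 mL/min
Patient B: SCr = 182 / 88.4 = 2.059 mg/dL
Patient B: CrCl = (140 − 75) × 59.3 / (72 × 2.059) = 3854.5 / 148.25 ≈ 26.0 mL/min
|40.2 − 26.0| = 14.2 mL/min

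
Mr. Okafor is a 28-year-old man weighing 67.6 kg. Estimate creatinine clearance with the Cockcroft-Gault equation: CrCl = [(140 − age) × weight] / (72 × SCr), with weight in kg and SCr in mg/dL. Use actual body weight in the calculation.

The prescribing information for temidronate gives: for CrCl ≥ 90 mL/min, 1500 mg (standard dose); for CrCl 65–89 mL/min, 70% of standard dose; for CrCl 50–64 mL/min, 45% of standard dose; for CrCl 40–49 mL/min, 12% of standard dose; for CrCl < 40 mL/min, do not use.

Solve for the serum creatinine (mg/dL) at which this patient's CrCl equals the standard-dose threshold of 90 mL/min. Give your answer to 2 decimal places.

Standard dose requires CrCl ≥ 90 mL/min.
Set (140 − 28) × 67.6 / (72 × SCr) = 90
SCr = (140 − 28) × 67.6 / (72 × 90) = 1.168 mg/dL

1.17 mg/dL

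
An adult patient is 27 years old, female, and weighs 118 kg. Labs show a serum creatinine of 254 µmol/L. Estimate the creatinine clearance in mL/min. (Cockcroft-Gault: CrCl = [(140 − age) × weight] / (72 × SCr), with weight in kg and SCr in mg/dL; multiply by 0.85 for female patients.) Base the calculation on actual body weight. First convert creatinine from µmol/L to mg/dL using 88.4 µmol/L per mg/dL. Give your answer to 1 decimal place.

SCr = 254 / 88.4 = 2.873 mg/dL
CrCl = (140 − 27) × 118 / (72 × 2.873) × 0.85 = 13334.0 / 206.86 × 0.85 ≈ 54.8 mL/min

54.8 mL/min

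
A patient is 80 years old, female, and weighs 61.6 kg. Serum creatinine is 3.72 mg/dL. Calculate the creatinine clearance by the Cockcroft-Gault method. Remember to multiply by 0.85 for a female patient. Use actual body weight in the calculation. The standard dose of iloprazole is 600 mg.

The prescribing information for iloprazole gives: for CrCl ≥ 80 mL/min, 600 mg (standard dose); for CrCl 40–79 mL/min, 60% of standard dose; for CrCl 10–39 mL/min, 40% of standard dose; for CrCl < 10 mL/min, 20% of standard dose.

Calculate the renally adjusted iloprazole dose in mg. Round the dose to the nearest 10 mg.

240 mg

CrCl = (140 − 80) × 61.6 / (72 × 3.72) × 0.85 = 3696.0 / 267.84 × 0.85 ≈ 11.7 mL/min
CrCl ≈ 12 mL/min → bracket 10–39 mL/min.
40% of 600 mg = 240 mg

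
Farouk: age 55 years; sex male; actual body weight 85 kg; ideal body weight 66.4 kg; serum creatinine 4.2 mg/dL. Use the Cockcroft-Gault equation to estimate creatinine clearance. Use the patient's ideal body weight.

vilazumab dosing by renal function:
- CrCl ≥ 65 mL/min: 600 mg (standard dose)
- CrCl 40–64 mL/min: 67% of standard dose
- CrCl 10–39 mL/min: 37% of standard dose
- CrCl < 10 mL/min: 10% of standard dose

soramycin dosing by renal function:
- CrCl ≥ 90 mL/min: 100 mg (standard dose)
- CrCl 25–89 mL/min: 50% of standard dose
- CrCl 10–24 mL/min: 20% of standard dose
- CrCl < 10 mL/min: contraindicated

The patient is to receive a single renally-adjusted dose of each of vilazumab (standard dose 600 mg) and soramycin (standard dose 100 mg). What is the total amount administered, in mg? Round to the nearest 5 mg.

CrCl = (140 − 55) × 66.4 / (72 × 4.2) = 5644.0 / 302.40 ≈ 18.7 mL/min
CrCl ≈ 19 mL/min.
vilazumab: 10–39 mL/min → 37% of 600 mg = 222 mg.
soramycin: 10–24 mL/min → 20% of 100 mg = 20 mg.
Total = 222 + 20 = 242 mg.

240 mg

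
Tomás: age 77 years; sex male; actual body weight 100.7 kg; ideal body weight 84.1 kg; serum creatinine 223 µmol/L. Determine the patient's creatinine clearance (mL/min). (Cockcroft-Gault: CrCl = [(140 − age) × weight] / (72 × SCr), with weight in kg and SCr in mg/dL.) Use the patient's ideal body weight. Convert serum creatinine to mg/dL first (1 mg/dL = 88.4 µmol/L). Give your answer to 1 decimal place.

SCr = 223 / 88.4 = 2.523 mg/dL
CrCl = (140 − 77) × 84.1 / (72 × 2.523) = 5298.3 / 181.66 ≈ 29.2 mL/min

29.2 mL/min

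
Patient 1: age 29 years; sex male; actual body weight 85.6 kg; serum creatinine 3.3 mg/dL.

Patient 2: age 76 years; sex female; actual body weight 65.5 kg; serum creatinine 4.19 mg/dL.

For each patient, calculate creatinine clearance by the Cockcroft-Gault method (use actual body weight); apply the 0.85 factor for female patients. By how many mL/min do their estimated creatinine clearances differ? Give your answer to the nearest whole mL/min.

28 mL/min

Patient 1: CrCl = (140 − 29) × 85.6 / (72 × 3.3) = 9501.6 / 237.60 ≈ 40.0 mL/min
Patient 2: CrCl = (140 − 76) × 65.5 / (72 × 4.19) × 0.85 = 4192.0 / 301.68 × 0.85 ≈ 11.8 mL/min
|40.0 − 11.8| = 28.2 mL/min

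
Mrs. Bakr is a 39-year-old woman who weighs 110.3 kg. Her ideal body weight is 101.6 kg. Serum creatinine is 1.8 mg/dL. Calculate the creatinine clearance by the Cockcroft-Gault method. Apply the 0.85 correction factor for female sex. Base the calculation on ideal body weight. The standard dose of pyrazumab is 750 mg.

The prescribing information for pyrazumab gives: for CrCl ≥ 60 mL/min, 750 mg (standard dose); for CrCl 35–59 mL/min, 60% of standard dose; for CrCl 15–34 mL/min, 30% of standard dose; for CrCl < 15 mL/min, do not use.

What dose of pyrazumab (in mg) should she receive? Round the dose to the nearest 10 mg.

750 mg

CrCl = (140 − 39) × 101.6 / (72 × 1.8) × 0.85 = 10261.6 / 129.60 × 0.85 ≈ 67.3 mL/min
CrCl ≈ 67 mL/min → bracket ≥ 60 mL/min.
100% of 750 mg = 750 mg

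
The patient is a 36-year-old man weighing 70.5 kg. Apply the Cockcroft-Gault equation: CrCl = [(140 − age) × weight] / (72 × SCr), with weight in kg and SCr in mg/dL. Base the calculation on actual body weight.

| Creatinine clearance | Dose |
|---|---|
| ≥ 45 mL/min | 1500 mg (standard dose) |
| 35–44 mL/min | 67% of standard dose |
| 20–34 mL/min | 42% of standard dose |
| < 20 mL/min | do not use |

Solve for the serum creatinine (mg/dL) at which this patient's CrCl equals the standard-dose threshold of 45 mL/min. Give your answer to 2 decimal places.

Standard dose requires CrCl ≥ 45 mL/min.
Set (140 − 36) × 70.5 / (72 × SCr) = 45
SCr = (140 − 36) × 70.5 / (72 × 45) = 2.263 mg/dL

2.26 mg/dL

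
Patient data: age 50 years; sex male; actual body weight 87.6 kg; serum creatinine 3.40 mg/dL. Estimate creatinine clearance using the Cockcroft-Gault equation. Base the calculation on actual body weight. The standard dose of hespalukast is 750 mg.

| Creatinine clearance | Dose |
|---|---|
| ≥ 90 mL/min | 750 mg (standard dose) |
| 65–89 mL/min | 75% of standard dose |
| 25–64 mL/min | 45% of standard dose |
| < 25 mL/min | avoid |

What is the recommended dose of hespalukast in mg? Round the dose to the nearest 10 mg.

340 mg

CrCl = (140 − 50) × 87.6 / (72 × 3.4) = 7884.0 / 244.80 ≈ 32.2 mL/min
CrCl ≈ 32 mL/min → bracket 25–64 mL/min.
45% of 750 mg = 337.5 mg → 340 mg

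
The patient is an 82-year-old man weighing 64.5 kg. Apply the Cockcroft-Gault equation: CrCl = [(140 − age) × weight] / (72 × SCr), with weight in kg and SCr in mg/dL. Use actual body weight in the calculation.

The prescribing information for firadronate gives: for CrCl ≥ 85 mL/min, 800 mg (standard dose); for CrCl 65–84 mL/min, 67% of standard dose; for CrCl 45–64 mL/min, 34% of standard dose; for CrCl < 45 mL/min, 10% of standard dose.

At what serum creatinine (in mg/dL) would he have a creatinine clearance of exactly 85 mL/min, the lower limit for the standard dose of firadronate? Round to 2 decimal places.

Standard dose requires CrCl ≥ 85 mL/min.
Set (140 − 82) × 64.5 / (72 × SCr) = 85
SCr = (140 − 82) × 64.5 / (72 × 85) = 0.611 mg/dL

0.61 mg/dL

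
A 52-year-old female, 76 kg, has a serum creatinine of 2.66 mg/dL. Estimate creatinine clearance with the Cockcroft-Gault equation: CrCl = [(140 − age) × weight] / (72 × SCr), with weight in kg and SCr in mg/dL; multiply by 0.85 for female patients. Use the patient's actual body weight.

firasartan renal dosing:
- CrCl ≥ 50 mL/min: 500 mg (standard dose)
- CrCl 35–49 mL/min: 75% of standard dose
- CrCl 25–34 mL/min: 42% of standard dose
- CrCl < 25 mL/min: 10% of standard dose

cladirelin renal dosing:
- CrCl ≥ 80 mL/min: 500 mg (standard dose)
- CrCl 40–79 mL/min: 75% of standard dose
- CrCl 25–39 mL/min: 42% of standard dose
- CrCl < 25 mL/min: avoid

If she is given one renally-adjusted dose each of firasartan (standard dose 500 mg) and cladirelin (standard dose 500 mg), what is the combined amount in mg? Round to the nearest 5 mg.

420 mg

CrCl = (140 − 52) × 76 / (72 × 2.66) × 0.85 = 6688.0 / 191.52 × 0.85 ≈ 29.7 mL/min
CrCl ≈ 30 mL/min.
firasartan: 25–34 mL/min → 42% of 500 mg = 210 mg.
cladirelin: 25–39 mL/min → 42% of 500 mg = 210 mg.
Total = 210 + 210 = 420 mg.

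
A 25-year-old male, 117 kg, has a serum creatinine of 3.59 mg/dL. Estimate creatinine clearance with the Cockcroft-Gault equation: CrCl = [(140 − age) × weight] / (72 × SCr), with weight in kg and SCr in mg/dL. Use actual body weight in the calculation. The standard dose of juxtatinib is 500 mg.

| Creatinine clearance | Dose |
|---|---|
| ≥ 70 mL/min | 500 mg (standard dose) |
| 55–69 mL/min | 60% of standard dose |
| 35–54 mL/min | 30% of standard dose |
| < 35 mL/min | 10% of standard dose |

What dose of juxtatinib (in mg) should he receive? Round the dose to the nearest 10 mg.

CrCl = (140 − 25) × 117 / (72 × 3.59) = 13455.0 / 258.48 ≈ 52.1 mL/min
CrCl ≈ 52 mL/min → bracket 35–54 mL/min.
30% of 500 mg = 150 mg

150 mg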